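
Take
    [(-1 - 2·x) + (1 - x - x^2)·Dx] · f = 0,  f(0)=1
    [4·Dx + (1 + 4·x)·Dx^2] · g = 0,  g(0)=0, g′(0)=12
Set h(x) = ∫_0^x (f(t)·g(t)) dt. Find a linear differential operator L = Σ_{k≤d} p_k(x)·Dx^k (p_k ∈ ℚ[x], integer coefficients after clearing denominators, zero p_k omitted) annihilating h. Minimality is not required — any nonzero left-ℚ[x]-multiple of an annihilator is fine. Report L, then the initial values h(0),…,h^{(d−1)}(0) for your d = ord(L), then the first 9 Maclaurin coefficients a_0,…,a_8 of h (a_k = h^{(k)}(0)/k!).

L = (6 + 16·x)·Dx + (-2 + 16·x + 20·x^2)·Dx^2 + (-1 - 3·x + 5·x^2 + 4·x^3)·Dx^3  (order 3).
h: a_k = 0, 0, 6, -4, 16, -28, 1346/15, -8248/35, 51717/70, …
ICs: h(0) = 0, h′(0) = 0, h′′(0) = 12.

f: a_k = 1, 1, 2, 3, 5, 8, 13, 21, 34, …
g: a_k = 0, 12, -24, 64, -192, 3072/5, -2048, 49152/7, -24576, …
h₀=f·g: eliminate ⇒ L₀, order ≤ 1·2.
h=∫₀ˣh₀: take L = L₀·Dx.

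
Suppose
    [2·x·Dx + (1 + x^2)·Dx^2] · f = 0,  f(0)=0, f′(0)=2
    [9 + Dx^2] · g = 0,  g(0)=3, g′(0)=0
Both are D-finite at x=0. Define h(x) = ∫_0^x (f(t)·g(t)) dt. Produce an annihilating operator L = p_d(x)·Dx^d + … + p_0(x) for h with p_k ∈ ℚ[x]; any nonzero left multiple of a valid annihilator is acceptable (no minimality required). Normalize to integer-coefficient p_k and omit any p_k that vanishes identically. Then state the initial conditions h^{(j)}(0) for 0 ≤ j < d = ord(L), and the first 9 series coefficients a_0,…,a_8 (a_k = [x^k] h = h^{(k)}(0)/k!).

L = (1170 + 3834·x^2 + 4779·x^4 + 2916·x^6 + 729·x^8)·Dx + (396·x + 1044·x^3 + 972·x^5 + 324·x^7)·Dx^2 + (220 + 768·x^2 + 1026·x^4 + 648·x^6 + 162·x^8)·Dx^3 + (44·x + 116·x^3 + 108·x^5 + 36·x^7)·Dx^4 + (10 + 38·x^2 + 55·x^4 + 36·x^6 + 9·x^8)·Dx^5  (order 5).
h: a_k = 0, 0, 3, 0, -29/4, 0, 203/40, 0, -5343/2240, …
ICs: h(0) = 0, h′(0) = 0, h′′(0) = 6, h′′′(0) = 0, h′′′′(0) = -174.

f: a_k = 0, 2, 0, -2/3, 0, 2/5, 0, -2/7, 0, …
g: a_k = 3, 0, -27/2, 0, 81/8, 0, -243/80, 0, 2187/4480, …
L₀ := L_f ⊗_s L_g (sym. prod.), ord ≤ 4.
∫: right-multiply L₀ by Dx.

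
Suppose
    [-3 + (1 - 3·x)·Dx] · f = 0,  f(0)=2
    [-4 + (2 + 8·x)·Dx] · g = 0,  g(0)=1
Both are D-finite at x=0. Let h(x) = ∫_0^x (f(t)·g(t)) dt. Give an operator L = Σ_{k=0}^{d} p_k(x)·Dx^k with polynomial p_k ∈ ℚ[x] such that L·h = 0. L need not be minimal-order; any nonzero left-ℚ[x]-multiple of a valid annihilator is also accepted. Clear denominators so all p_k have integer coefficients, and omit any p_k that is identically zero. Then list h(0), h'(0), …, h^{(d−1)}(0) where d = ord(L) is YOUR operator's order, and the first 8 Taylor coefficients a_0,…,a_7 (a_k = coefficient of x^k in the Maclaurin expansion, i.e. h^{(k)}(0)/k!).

f: a_k = 2, 6, 18, 54, 162, 486, 1458, 4374, …
g: a_k = 1, 2, -2, 4, -10, 28, -84, 264, …
L₀ := L_f ⊗_s L_g (sym. prod.), ord ≤ 1.
∫: right-multiply L₀ by Dx.
L = (5 + 6·x)·Dx + (-1 - x + 12·x^2)·Dx^2  (order 2).
h: a_k = 0, 2, 5, 26/3, 43/2, 238/5, 385/3, 306, …
ICs: h(0) = 0, h′(0) = 2.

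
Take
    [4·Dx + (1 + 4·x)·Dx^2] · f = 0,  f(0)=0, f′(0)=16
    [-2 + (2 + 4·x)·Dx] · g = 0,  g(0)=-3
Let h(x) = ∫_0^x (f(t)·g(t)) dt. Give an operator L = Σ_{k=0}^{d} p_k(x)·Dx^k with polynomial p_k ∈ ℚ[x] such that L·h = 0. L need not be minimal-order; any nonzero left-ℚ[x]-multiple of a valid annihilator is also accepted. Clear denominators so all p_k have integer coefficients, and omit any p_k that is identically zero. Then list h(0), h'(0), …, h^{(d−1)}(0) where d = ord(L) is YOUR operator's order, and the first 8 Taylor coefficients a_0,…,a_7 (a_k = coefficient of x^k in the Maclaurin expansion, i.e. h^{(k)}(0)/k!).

L = (-1 + 4·x)·Dx + (2 + 4·x)·Dx^2 + (1 + 8·x + 20·x^2 + 16·x^3)·Dx^3  (order 3).
h: a_k = 0, 0, -24, 16, -34, 88, -3709/15, 25602/35, …
ICs: h(0) = 0, h′(0) = 0, h′′(0) = -48.

f: a_k = 0, 16, -32, 256/3, -256, 4096/5, -8192/3, 65536/7, …
g: a_k = -3, -3, 3/2, -3/2, 15/8, -21/8, 63/16, -99/16, …
h₀=f·g: eliminate ⇒ L₀, order ≤ 2·1.
h=∫₀ˣh₀: take L = L₀·Dx.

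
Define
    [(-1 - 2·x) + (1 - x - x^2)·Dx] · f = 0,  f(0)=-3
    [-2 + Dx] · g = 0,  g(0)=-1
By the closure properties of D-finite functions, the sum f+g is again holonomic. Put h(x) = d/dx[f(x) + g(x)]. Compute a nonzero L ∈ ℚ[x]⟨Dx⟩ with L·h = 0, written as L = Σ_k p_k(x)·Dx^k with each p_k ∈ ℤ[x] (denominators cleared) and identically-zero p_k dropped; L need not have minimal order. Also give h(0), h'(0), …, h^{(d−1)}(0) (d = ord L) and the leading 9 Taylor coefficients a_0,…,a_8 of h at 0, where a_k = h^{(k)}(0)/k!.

f: a_k = -3, -3, -6, -9, -15, -24, -39, -63, -102, …
g: a_k = -1, -2, -2, -4/3, -2/3, -4/15, -4/45, -8/315, -2/315, …
L₀ := lclm(L_f,L_g); ord L₀ ≤ 1+1.
Differentiate: ansatz ord ≤ ord L₀ ⇒ L.
L = (10 + 44·x + 44·x^2 + 48·x^3 + 12·x^4) + (-7 - 24·x - 28·x^2 - 12·x^3 + 10·x^4 + 4·x^5)·Dx + (1 + x + 3·x^2 - 6·x^3 - 8·x^4 - 2·x^5)·Dx^2  (order 2).
h: a_k = -5, -16, -31, -188/3, -364/3, -3518/15, -19853/45, -257056/315, -467779/315, …
ICs: h(0) = -5, h′(0) = -16.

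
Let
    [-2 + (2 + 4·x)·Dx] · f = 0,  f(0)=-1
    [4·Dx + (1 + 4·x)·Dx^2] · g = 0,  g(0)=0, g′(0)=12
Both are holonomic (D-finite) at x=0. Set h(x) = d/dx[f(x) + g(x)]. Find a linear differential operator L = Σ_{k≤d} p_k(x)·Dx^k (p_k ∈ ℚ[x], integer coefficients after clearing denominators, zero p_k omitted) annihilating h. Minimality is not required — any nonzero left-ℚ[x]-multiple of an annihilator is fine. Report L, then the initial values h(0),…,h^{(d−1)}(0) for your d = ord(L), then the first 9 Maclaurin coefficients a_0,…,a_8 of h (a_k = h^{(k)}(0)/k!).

L = (20 + 16·x) + (29 + 104·x + 80·x^2)·Dx + (3 + 22·x + 48·x^2 + 32·x^3)·Dx^2  (order 2).
h: a_k = 11, -47, 381/2, -1531/2, 24541/8, -98241/8, 786201/16, -3145299/16, 100656861/128, …
ICs: h(0) = 11, h′(0) = -47.

f: a_k = -1, -1, 1/2, -1/2, 5/8, -7/8, 21/16, -33/16, 429/128, …
g: a_k = 0, 12, -24, 64, -192, 3072/5, -2048, 49152/7, -24576, …
L₀ := lclm(L_f,L_g); ord L₀ ≤ 1+2.
Differentiate: ansatz ord ≤ ord L₀ ⇒ L.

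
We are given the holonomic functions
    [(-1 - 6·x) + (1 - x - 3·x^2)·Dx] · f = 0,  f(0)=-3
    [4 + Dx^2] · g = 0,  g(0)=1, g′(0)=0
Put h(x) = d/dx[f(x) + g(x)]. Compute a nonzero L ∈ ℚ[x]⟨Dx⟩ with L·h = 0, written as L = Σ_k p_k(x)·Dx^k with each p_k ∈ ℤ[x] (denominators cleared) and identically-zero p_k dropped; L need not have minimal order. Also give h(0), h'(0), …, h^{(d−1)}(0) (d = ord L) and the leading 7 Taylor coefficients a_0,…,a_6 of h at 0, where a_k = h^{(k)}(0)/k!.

L = (976 + 5056·x + 17104·x^2 + 11760·x^3 + 18720·x^4 + 3888·x^5 + 3888·x^6) + (-92 - 516·x + 372·x^2 + 1232·x^3 + 2280·x^4 + 3240·x^5 + 1512·x^6 + 1296·x^7)·Dx + (244 + 1264·x + 4276·x^2 + 2940·x^3 + 4680·x^4 + 972·x^5 + 972·x^6)·Dx^2 + (-23 - 129·x + 93·x^2 + 308·x^3 + 570·x^4 + 810·x^5 + 378·x^6 + 324·x^7)·Dx^3  (order 3).
h: a_k = -3, -28, -63, -676/3, -600, -26198/15, -4557, …
ICs: h(0) = -3, h′(0) = -28, h′′(0) = -126.

f: a_k = -3, -3, -12, -21, -57, -120, -291, …
g: a_k = 1, 0, -2, 0, 2/3, 0, -4/45, …
Weyl lclm of L_f,L_g ⇒ L₀ (ord ≤ 3).
Derive L from L₀ (diff closure).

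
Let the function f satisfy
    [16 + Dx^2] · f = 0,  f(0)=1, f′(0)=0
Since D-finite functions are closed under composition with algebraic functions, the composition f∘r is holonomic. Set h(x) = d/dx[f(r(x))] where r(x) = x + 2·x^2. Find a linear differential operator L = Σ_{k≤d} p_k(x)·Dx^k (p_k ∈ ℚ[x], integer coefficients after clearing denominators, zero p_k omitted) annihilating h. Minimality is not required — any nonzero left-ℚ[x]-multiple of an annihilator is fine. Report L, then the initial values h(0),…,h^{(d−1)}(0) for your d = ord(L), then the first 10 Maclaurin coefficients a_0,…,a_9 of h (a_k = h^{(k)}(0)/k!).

f: a_k = 1, 0, -8, 0, 32/3, 0, -256/45, 0, 512/315, 0, …
Substitute x→r, Dx→(1/r')Dx; clear ⇒ L₀.
Differentiate: ansatz ord ≤ ord L₀ ⇒ L.
L = (64 + 256·x + 1536·x^2 + 4096·x^3 + 4096·x^4) + (-12 - 48·x)·Dx + (1 + 8·x + 16·x^2)·Dx^2  (order 2).
h: a_k = 0, -16, -96, -256/3, 1280/3, 22528/15, 28672/15, -425984/315, -278528/35, -33554432/2835, …
ICs: h(0) = 0, h′(0) = -16.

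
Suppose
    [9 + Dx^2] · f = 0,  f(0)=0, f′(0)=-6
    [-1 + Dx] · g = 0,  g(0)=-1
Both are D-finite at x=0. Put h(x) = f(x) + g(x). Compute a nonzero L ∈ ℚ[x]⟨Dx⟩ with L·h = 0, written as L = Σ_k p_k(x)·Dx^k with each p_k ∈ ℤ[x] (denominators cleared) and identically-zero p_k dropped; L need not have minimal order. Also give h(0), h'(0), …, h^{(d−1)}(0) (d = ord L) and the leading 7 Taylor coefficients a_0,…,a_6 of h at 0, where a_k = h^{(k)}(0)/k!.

L = -9 + 9·Dx - Dx^2 + Dx^3  (order 3).
h: a_k = -1, -7, -1/2, 53/6, -1/24, -487/120, -1/720, …
ICs: h(0) = -1, h′(0) = -7, h′′(0) = -1.

f: a_k = 0, -6, 0, 9, 0, -81/20, 0, …
g: a_k = -1, -1, -1/2, -1/6, -1/24, -1/120, -1/720, …
Sum ⇒ L₀ = lclm(L_f,L_g) in ℚ(x)⟨Dx⟩.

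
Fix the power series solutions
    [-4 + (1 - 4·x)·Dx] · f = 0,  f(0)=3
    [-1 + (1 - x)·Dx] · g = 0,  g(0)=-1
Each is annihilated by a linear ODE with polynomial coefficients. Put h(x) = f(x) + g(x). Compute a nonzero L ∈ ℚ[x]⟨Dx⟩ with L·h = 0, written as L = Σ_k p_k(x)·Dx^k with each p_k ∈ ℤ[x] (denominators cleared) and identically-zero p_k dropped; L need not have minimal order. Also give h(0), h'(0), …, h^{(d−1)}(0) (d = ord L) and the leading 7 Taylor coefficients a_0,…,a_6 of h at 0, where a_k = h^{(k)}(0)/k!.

f: a_k = 3, 12, 48, 192, 768, 3072, 12288, …
g: a_k = -1, -1, -1, -1, -1, -1, -1, …
f+g: L₀ = lclm(L_f,L_g), ord ≤ 1+1.
L = -8 + (10 - 16·x)·Dx + (-1 + 5·x - 4·x^2)·Dx^2  (order 2).
h: a_k = 2, 11, 47, 191, 767, 3071, 12287, …
ICs: h(0) = 2, h′(0) = 11.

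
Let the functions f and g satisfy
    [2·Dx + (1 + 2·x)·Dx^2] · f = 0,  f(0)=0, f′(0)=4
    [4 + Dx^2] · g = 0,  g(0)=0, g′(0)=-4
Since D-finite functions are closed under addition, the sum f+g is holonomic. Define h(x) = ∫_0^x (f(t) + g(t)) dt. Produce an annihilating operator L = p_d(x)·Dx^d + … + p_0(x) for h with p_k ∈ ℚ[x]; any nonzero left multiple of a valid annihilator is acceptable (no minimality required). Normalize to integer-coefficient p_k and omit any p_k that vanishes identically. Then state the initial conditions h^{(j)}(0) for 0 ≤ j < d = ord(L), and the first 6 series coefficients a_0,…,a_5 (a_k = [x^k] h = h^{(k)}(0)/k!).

f: a_k = 0, 4, -4, 16/3, -8, 64/5, …
g: a_k = 0, -4, 0, 8/3, 0, -8/15, …
Weyl lclm of L_f,L_g ⇒ L₀ (ord ≤ 4).
Integrate: L := L₀·Dx.
L = (56 + 32·x + 32·x^2)·Dx^2 + (12 + 40·x + 48·x^2 + 32·x^3)·Dx^3 + (14 + 8·x + 8·x^2)·Dx^4 + (3 + 10·x + 12·x^2 + 8·x^3)·Dx^5  (order 5).
h: a_k = 0, 0, 0, -4/3, 2, -8/5, …
ICs: h(0) = 0, h′(0) = 0, h′′(0) = 0, h′′′(0) = -8, h′′′′(0) = 48.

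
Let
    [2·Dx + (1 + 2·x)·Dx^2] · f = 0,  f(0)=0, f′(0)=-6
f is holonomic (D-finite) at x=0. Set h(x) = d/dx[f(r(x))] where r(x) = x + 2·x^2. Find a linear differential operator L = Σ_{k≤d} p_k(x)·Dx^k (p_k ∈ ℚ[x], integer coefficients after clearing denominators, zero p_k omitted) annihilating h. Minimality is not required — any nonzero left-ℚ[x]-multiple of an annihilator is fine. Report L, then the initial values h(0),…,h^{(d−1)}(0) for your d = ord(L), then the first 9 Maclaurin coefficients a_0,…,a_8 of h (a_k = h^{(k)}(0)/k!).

f: a_k = 0, -6, 6, -8, 12, -96/5, 32, -384/7, 96, …
L₀ from L_f via x↦r, Dx↦r'^{-1}Dx.
h=h₀': d/dx-closure on L₀ ⇒ L.
L = (-2 + 8·x + 16·x^2) + (1 + 6·x + 12·x^2 + 16·x^3)·Dx  (order 1).
h: a_k = -6, -12, 48, -48, -96, 384, -384, -768, 3072, …
ICs: h(0) = -6.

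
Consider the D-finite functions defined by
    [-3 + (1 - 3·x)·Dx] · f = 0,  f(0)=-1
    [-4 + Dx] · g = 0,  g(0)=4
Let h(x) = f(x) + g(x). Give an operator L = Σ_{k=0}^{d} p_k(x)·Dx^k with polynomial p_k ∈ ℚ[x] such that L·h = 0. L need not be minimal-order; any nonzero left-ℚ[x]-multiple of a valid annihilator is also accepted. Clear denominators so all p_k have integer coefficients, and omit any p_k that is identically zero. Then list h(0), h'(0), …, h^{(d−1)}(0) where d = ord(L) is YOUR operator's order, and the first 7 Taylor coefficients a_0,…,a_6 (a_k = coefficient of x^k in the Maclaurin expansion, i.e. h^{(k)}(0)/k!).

f: a_k = -1, -3, -9, -27, -81, -243, -729, …
g: a_k = 4, 16, 32, 128/3, 128/3, 512/15, 1024/45, …
L₀ := lclm(L_f,L_g); ord L₀ ≤ 1+1.
L = (-24 - 144·x) + (2 + 96·x - 144·x^2)·Dx + (1 - 15·x + 36·x^2)·Dx^2  (order 2).
h: a_k = 3, 13, 23, 47/3, -115/3, -3133/15, -31781/45, …
ICs: h(0) = 3, h′(0) = 13.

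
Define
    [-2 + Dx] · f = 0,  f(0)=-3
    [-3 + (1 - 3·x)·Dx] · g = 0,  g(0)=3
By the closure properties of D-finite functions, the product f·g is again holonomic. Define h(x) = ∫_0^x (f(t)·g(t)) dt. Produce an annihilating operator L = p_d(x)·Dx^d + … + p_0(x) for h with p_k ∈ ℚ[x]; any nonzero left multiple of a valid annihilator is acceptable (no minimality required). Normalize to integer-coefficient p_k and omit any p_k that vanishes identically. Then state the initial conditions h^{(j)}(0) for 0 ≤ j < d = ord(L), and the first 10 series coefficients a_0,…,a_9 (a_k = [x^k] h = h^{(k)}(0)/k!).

L = (5 - 6·x)·Dx + (-1 + 3·x)·Dx^2  (order 2).
h: a_k = 0, -9, -45/2, -51, -471/4, -1419/5, -7099/10, -12779/7, -1341803/280, -4025411/315, …
ICs: h(0) = 0, h′(0) = -9.

f: a_k = -3, -6, -6, -4, -2, -4/5, -4/15, -8/105, -2/105, -4/945, …
g: a_k = 3, 9, 27, 81, 243, 729, 2187, 6561, 19683, 59049, …
Sym-product of L_f,L_g gives L₀ (≤ ord 1).
∫: right-multiply L₀ by Dx.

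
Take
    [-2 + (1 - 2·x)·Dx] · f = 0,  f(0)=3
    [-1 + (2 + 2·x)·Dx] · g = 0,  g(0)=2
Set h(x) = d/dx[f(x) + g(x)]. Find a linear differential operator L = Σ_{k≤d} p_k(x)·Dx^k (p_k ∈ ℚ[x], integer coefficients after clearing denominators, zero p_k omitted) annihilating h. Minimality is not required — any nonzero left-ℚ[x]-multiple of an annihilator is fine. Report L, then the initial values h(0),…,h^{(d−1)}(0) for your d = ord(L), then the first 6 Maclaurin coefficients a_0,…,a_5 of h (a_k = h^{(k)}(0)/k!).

L = (-20 - 8·x) + (-31 - 68·x - 28·x^2)·Dx + (6 - 2·x - 16·x^2 - 8·x^3)·Dx^2  (order 2).
h: a_k = 7, 47/2, 579/8, 3067/16, 61475/128, 294849/256, …
ICs: h(0) = 7, h′(0) = 47/2.

f: a_k = 3, 6, 12, 24, 48, 96, …
g: a_k = 2, 1, -1/4, 1/8, -5/64, 7/128, …
h₀=f+g: left-lcm gives L₀, ord ≤ 2.
Derive L from L₀ (diff closure).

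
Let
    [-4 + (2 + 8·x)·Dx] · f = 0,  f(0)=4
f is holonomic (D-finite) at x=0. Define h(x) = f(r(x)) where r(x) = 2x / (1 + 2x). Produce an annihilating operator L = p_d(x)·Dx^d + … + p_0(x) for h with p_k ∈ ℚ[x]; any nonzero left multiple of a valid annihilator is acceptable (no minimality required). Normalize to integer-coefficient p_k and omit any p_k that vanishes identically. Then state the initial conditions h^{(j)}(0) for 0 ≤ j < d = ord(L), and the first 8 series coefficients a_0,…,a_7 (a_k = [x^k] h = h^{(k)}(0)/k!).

f: a_k = 4, 8, -8, 16, -40, 112, -336, 1056, …
Substitute x→r, Dx→(1/r')Dx; clear ⇒ L₀.
L = -4 + (1 + 12·x + 20·x^2)·Dx  (order 1).
h: a_k = 4, 16, -64, 320, -1920, 13056, -96256, 748544, …
ICs: h(0) = 4.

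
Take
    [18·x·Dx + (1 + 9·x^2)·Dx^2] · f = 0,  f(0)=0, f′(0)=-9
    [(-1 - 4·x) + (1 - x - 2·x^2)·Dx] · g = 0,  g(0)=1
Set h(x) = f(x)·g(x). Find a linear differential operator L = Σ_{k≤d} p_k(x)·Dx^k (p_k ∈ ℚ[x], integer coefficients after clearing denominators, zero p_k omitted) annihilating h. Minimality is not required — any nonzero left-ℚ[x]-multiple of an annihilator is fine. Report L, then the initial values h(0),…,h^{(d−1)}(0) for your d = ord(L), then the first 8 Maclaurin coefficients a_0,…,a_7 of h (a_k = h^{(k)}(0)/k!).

f: a_k = 0, -9, 0, 27, 0, -729/5, 0, 6561/7, …
g: a_k = 1, 1, 3, 5, 11, 21, 43, 85, …
Product ⇒ symmetric product L₀, ord ≤ 2.
L = (4 + 18·x + 108·x^2) + (2 - 10·x + 36·x^2 + 108·x^3)·Dx + (-1 + x - 7·x^2 + 9·x^3 + 18·x^4)·Dx^2  (order 2).
h: a_k = 0, -9, -9, 0, -18, -819/5, -999/5, 14346/35, …
ICs: h(0) = 0, h′(0) = -9.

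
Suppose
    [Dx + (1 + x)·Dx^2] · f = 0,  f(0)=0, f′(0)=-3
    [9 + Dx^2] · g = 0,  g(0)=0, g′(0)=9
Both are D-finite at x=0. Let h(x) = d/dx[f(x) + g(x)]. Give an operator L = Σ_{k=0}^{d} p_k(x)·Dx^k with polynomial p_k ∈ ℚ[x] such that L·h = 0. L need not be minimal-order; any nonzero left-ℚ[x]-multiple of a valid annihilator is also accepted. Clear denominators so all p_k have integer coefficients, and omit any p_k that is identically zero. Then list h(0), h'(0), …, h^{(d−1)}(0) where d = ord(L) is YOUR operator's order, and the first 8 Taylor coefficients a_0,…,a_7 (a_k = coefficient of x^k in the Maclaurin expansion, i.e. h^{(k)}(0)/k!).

L = (135 + 162·x + 81·x^2) + (99 + 261·x + 243·x^2 + 81·x^3)·Dx + (15 + 18·x + 9·x^2)·Dx^2 + (11 + 29·x + 27·x^2 + 9·x^3)·Dx^3  (order 3).
h: a_k = 6, 3, -87/2, 3, 219/8, 3, -969/80, 3, …
ICs: h(0) = 6, h′(0) = 3, h′′(0) = -87.

f: a_k = 0, -3, 3/2, -1, 3/4, -3/5, 1/2, -3/7, …
g: a_k = 0, 9, 0, -27/2, 0, 243/40, 0, -729/560, …
f+g: L₀ = lclm(L_f,L_g), ord ≤ 2+2.
Derive L from L₀ (diff closure).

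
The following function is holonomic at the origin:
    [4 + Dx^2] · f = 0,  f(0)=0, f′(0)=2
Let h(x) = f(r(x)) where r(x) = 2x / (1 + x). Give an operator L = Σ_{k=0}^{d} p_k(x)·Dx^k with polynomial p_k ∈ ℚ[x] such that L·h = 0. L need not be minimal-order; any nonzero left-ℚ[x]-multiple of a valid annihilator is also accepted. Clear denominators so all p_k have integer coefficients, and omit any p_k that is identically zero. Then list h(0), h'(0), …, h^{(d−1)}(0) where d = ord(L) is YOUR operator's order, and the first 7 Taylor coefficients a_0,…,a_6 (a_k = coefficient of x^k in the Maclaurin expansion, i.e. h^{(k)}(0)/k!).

f: a_k = 0, 2, 0, -4/3, 0, 4/15, 0, …
Substitute x→r, Dx→(1/r')Dx; clear ⇒ L₀.
L = 16 + (2 + 6·x + 6·x^2 + 2·x^3)·Dx + (1 + 4·x + 6·x^2 + 4·x^3 + x^4)·Dx^2  (order 2).
h: a_k = 0, 4, -4, -20/3, 28, -772/15, 60, …
ICs: h(0) = 0, h′(0) = 4.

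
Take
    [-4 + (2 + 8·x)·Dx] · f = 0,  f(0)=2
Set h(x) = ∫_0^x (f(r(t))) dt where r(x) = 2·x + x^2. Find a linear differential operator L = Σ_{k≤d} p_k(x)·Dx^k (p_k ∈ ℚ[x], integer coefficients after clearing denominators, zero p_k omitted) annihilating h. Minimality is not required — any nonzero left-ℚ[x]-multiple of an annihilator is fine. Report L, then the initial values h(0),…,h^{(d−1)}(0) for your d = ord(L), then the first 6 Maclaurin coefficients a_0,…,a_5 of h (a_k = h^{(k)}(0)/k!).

f: a_k = 2, 4, -4, 8, -20, 56, …
f∘r: x↦r, Dx↦Dx/r' in L_f ⇒ L₀.
Integrate: L := L₀·Dx.
L = (-4 - 4·x)·Dx + (1 + 8·x + 4·x^2)·Dx^2  (order 2).
h: a_k = 0, 2, 4, -4, 12, -228/5, …
ICs: h(0) = 0, h′(0) = 2.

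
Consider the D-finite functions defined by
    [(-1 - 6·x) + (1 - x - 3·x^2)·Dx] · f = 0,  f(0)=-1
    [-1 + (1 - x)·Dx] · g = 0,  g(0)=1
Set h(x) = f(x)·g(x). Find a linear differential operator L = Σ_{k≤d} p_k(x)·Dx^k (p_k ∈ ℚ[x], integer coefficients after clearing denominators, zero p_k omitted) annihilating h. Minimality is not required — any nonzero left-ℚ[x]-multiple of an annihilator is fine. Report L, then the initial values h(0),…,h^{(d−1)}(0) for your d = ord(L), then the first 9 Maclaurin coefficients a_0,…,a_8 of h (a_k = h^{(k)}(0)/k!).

L = (-2 - 4·x + 9·x^2) + (1 - 2·x - 2·x^2 + 3·x^3)·Dx  (order 1).
h: a_k = -1, -2, -6, -13, -32, -72, -169, -386, -894, …
ICs: h(0) = -1.

f: a_k = -1, -1, -4, -7, -19, -40, -97, -217, -508, …
g: a_k = 1, 1, 1, 1, 1, 1, 1, 1, 1, …
h₀=f·g: eliminate ⇒ L₀, order ≤ 1·1.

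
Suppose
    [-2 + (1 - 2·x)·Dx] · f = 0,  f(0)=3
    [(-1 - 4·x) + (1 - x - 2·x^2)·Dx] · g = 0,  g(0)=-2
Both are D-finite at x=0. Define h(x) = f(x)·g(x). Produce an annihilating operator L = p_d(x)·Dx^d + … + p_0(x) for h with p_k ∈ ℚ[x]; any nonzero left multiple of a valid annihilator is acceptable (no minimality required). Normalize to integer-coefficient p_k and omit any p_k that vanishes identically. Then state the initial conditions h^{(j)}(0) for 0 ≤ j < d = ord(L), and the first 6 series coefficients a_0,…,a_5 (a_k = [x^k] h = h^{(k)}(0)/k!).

L = (3 + 6·x) + (-1 + x + 2·x^2)·Dx  (order 1).
h: a_k = -6, -18, -54, -138, -342, -810, …
ICs: h(0) = -6.

f: a_k = 3, 6, 12, 24, 48, 96, …
g: a_k = -2, -2, -6, -10, -22, -42, …
h₀=f·g: eliminate ⇒ L₀, order ≤ 1·1.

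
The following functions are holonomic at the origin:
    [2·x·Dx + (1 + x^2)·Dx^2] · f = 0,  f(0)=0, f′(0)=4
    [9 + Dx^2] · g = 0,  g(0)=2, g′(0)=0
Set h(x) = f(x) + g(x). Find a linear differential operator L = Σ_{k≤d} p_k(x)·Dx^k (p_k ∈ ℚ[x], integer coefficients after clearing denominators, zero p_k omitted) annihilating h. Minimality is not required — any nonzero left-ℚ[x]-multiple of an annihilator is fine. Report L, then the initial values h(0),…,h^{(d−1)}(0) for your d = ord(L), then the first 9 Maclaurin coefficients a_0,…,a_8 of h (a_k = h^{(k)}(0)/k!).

f: a_k = 0, 4, 0, -4/3, 0, 4/5, 0, -4/7, 0, …
g: a_k = 2, 0, -9, 0, 27/4, 0, -81/40, 0, 729/2240, …
f+g: L₀ = lclm(L_f,L_g), ord ≤ 2+2.
L = (-54·x + 540·x^3 + 162·x^5)·Dx + (63 + 279·x^2 + 297·x^4 + 81·x^6)·Dx^2 + (-6·x + 60·x^3 + 18·x^5)·Dx^3 + (7 + 31·x^2 + 33·x^4 + 9·x^6)·Dx^4  (order 4).
h: a_k = 2, 4, -9, -4/3, 27/4, 4/5, -81/40, -4/7, 729/2240, …
ICs: h(0) = 2, h′(0) = 4, h′′(0) = -18, h′′′(0) = -8.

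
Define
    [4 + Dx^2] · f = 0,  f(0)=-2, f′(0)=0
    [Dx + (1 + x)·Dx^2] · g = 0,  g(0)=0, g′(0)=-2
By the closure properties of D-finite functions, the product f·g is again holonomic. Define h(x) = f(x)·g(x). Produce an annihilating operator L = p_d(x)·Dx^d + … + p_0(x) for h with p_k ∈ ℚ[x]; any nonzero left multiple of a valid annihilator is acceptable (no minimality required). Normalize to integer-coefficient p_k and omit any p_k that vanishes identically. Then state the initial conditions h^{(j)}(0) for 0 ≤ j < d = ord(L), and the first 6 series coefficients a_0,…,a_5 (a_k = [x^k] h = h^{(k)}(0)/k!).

L = (168 + 864·x + 1456·x^2 + 1024·x^3 + 256·x^4) + (112 + 368·x + 384·x^2 + 128·x^3)·Dx + (102 + 464·x + 744·x^2 + 512·x^3 + 128·x^4)·Dx^2 + (28 + 92·x + 96·x^2 + 32·x^3)·Dx^3 + (15 + 62·x + 95·x^2 + 64·x^3 + 16·x^4)·Dx^4  (order 4).
h: a_k = 0, 4, -2, -20/3, 3, 4/5, …
ICs: h(0) = 0, h′(0) = 4, h′′(0) = -4, h′′′(0) = -40.

f: a_k = -2, 0, 4, 0, -4/3, 0, …
g: a_k = 0, -2, 1, -2/3, 1/2, -2/5, …
f·g: L₀ = L_f ⊗_s L_g, ord ≤ 2·2.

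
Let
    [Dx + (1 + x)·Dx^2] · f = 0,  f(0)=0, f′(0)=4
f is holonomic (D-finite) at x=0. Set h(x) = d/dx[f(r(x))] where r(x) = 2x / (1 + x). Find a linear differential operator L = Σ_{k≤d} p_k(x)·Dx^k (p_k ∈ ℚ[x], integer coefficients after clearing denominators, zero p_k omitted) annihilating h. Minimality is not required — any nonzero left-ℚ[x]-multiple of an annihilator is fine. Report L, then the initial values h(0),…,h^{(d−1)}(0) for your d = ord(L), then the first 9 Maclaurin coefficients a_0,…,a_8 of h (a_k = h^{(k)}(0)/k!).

L = (4 + 6·x) + (1 + 4·x + 3·x^2)·Dx  (order 1).
h: a_k = 8, -32, 104, -320, 968, -2912, 8744, -26240, 78728, …
ICs: h(0) = 8.

f: a_k = 0, 4, -2, 4/3, -1, 4/5, -2/3, 4/7, -1/2, …
Substitute x→r, Dx→(1/r')Dx; clear ⇒ L₀.
Derive L from L₀ (diff closure).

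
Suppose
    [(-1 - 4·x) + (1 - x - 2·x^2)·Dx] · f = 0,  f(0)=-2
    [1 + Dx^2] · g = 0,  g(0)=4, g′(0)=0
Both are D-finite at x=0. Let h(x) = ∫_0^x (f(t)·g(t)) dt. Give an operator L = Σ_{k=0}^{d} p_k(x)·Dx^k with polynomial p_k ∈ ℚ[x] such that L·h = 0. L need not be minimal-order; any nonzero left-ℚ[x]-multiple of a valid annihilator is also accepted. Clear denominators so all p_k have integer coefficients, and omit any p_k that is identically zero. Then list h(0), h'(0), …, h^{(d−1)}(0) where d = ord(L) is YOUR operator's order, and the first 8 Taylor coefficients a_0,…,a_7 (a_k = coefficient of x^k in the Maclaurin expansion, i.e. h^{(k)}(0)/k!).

L = (3 + x + 2·x^2)·Dx + (2 + 8·x)·Dx^2 + (-1 + x + 2·x^2)·Dx^3  (order 3).
h: a_k = 0, -8, -4, -20/3, -9, -229/15, -445/18, -27089/630, …
ICs: h(0) = 0, h′(0) = -8, h′′(0) = -8.

f: a_k = -2, -2, -6, -10, -22, -42, -86, -170, …
g: a_k = 4, 0, -2, 0, 1/6, 0, -1/180, 0, …
Sym-product of L_f,L_g gives L₀ (≤ ord 2).
h=∫₀ˣh₀: take L = L₀·Dx.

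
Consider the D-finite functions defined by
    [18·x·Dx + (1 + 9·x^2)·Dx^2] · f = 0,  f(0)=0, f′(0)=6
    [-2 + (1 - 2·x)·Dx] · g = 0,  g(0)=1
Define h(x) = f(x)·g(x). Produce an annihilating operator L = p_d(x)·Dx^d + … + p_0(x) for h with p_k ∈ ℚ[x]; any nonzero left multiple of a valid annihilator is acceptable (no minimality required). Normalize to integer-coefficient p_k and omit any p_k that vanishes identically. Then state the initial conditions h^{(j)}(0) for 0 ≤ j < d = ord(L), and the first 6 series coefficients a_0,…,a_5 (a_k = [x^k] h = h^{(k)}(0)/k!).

f: a_k = 0, 6, 0, -18, 0, 486/5, …
g: a_k = 1, 2, 4, 8, 16, 32, …
Sym-product of L_f,L_g gives L₀ (≤ ord 2).
L = 36·x + (4 - 18·x + 72·x^2)·Dx + (-1 + 2·x - 9·x^2 + 18·x^3)·Dx^2  (order 2).
h: a_k = 0, 6, 12, 6, 12, 606/5, …
ICs: h(0) = 0, h′(0) = 6.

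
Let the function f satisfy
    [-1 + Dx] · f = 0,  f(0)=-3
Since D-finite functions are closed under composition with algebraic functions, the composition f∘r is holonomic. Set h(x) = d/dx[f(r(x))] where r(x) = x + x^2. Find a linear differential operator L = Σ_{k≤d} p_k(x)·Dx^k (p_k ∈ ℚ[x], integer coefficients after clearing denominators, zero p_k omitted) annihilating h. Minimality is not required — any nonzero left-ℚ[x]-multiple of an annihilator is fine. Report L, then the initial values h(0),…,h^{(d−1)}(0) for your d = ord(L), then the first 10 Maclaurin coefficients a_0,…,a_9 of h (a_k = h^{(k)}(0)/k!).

f: a_k = -3, -3, -3/2, -1/2, -1/8, -1/40, -1/240, -1/1680, -1/13440, -1/120960, …
f∘r: x↦r, Dx↦Dx/r' in L_f ⇒ L₀.
h=h₀': d/dx-closure on L₀ ⇒ L.
L = (3 + 4·x + 4·x^2) + (-1 - 2·x)·Dx  (order 1).
h: a_k = -3, -9, -21/2, -25/2, -81/8, -331/40, -1303/240, -1979/560, -5357/2688, -19093/17280, …
ICs: h(0) = -3.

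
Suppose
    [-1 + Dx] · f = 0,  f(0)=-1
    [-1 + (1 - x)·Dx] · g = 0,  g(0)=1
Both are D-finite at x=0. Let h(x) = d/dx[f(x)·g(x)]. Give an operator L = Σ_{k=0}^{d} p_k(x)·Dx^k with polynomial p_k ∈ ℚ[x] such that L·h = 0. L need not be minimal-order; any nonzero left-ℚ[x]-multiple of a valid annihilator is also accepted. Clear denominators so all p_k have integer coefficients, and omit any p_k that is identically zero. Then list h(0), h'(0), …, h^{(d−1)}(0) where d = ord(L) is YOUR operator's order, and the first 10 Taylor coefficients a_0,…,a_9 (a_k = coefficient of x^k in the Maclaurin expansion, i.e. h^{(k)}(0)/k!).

f: a_k = -1, -1, -1/2, -1/6, -1/24, -1/120, -1/720, -1/5040, -1/40320, -1/362880, …
g: a_k = 1, 1, 1, 1, 1, 1, 1, 1, 1, 1, …
f·g: L₀ = L_f ⊗_s L_g, ord ≤ 1·1.
Derive L from L₀ (diff closure).
L = (5 - 4·x + x^2) + (-2 + 3·x - x^2)·Dx  (order 1).
h: a_k = -2, -5, -8, -65/6, -163/12, -1957/120, -685/36, -109601/5040, -98641/4032, -9864101/362880, …
ICs: h(0) = -2.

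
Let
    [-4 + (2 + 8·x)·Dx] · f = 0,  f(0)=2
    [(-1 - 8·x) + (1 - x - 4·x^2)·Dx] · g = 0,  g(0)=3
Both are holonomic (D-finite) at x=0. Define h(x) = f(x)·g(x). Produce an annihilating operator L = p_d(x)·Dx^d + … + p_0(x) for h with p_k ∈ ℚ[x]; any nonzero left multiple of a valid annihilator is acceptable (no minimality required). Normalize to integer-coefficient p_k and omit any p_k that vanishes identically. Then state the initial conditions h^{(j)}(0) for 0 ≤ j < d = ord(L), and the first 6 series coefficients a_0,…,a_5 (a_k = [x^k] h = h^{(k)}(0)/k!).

f: a_k = 2, 4, -4, 8, -20, 56, …
g: a_k = 3, 3, 15, 27, 87, 195, …
Product ⇒ symmetric product L₀, ord ≤ 1.
L = (3 + 10·x + 24·x^2) + (-1 - 3·x + 8·x^2 + 16·x^3)·Dx  (order 1).
h: a_k = 6, 18, 30, 126, 186, 858, …
ICs: h(0) = 6.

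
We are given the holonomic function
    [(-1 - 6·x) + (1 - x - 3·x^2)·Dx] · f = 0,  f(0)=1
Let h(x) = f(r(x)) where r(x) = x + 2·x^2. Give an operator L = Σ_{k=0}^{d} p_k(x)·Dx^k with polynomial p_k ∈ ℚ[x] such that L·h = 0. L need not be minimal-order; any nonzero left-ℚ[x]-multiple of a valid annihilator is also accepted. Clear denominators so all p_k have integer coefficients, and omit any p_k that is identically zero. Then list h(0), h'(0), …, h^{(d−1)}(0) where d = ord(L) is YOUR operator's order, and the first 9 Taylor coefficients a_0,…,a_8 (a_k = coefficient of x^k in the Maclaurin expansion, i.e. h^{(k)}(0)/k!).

f: a_k = 1, 1, 4, 7, 19, 40, 97, 217, 508, …
L₀ from L_f via x↦r, Dx↦r'^{-1}Dx.
L = (1 + 10·x + 36·x^2 + 48·x^3) + (-1 + x + 5·x^2 + 12·x^3 + 12·x^4)·Dx  (order 1).
h: a_k = 1, 1, 6, 23, 77, 276, 1009, 3589, 12870, …
ICs: h(0) = 1.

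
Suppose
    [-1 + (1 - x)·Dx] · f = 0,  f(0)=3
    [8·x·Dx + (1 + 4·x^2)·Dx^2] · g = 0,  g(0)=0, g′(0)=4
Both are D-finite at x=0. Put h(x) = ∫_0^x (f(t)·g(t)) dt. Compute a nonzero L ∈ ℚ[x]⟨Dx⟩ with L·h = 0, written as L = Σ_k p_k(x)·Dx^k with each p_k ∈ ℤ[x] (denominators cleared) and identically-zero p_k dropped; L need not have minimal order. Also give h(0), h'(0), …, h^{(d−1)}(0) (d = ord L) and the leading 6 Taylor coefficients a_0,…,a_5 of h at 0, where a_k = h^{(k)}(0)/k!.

f: a_k = 3, 3, 3, 3, 3, 3, …
g: a_k = 0, 4, 0, -16/3, 0, 64/5, …
f·g: L₀ = L_f ⊗_s L_g, ord ≤ 1·2.
Integrate: L := L₀·Dx.
L = 8·x·Dx + (2 - 8·x + 16·x^2)·Dx^2 + (-1 + x - 4·x^2 + 4·x^3)·Dx^3  (order 3).
h: a_k = 0, 0, 6, 4, -1, -4/5, …
ICs: h(0) = 0, h′(0) = 0, h′′(0) = 12.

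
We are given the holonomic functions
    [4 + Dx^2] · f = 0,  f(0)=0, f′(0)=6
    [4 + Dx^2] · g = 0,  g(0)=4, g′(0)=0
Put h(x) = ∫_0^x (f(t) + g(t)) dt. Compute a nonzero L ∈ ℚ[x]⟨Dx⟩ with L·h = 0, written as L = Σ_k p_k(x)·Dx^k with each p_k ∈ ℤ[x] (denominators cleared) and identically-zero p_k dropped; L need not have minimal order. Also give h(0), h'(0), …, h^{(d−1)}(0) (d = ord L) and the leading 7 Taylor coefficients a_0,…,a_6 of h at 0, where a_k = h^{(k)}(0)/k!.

L = 4·Dx + Dx^3  (order 3).
h: a_k = 0, 4, 3, -8/3, -1, 8/15, 2/15, …
ICs: h(0) = 0, h′(0) = 4, h′′(0) = 6.

f: a_k = 0, 6, 0, -4, 0, 4/5, 0, …
g: a_k = 4, 0, -8, 0, 8/3, 0, -16/45, …
Sum ⇒ L₀ = lclm(L_f,L_g) in ℚ(x)⟨Dx⟩.
Integrate: L := L₀·Dx.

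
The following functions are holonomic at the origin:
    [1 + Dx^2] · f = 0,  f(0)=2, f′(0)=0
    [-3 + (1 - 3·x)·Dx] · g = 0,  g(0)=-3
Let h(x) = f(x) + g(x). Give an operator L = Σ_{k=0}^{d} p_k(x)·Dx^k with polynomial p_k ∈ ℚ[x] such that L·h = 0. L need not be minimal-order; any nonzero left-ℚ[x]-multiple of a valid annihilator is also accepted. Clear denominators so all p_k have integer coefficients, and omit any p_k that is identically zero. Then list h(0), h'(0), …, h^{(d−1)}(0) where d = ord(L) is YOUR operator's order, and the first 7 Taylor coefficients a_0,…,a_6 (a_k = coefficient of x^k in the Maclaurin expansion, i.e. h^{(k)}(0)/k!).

f: a_k = 2, 0, -1, 0, 1/12, 0, -1/360, …
g: a_k = -3, -9, -27, -81, -243, -729, -2187, …
h₀=f+g: left-lcm gives L₀, ord ≤ 3.
L = (-165 + 18·x - 27·x^2) + (19 - 63·x + 27·x^2 - 27·x^3)·Dx + (-165 + 18·x - 27·x^2)·Dx^2 + (19 - 63·x + 27·x^2 - 27·x^3)·Dx^3  (order 3).
h: a_k = -1, -9, -28, -81, -2915/12, -729, -787321/360, …
ICs: h(0) = -1, h′(0) = -9, h′′(0) = -56.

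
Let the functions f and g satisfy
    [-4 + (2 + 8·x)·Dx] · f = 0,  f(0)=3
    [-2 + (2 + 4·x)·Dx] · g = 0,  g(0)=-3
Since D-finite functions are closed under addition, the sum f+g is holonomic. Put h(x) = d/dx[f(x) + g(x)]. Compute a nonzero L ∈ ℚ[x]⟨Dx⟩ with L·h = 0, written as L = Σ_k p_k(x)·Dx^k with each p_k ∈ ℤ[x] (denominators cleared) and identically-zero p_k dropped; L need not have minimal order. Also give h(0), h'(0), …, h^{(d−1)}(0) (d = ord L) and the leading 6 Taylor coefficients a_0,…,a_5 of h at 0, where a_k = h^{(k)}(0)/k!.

f: a_k = 3, 6, -6, 12, -30, 84, …
g: a_k = -3, -3, 3/2, -3/2, 15/8, -21/8, …
f+g: L₀ = lclm(L_f,L_g), ord ≤ 1+1.
h=h₀': d/dx-closure on L₀ ⇒ L.
L = -6 + (-9 - 24·x)·Dx + (-1 - 6·x - 8·x^2)·Dx^2  (order 2).
h: a_k = 3, -9, 63/2, -225/2, 3255/8, -11907/8, …
ICs: h(0) = 3, h′(0) = -9.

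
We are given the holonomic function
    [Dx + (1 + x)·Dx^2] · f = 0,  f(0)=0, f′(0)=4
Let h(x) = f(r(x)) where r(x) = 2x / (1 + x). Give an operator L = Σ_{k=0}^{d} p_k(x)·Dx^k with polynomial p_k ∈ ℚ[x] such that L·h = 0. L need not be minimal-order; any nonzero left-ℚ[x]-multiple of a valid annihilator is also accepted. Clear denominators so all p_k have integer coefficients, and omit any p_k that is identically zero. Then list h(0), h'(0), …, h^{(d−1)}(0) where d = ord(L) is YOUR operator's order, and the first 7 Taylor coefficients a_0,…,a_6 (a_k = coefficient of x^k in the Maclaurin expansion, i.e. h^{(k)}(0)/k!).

L = (4 + 6·x)·Dx + (1 + 4·x + 3·x^2)·Dx^2  (order 2).
h: a_k = 0, 8, -16, 104/3, -80, 968/5, -1456/3, …
ICs: h(0) = 0, h′(0) = 8.

f: a_k = 0, 4, -2, 4/3, -1, 4/5, -2/3, …
f∘r: x↦r, Dx↦Dx/r' in L_f ⇒ L₀.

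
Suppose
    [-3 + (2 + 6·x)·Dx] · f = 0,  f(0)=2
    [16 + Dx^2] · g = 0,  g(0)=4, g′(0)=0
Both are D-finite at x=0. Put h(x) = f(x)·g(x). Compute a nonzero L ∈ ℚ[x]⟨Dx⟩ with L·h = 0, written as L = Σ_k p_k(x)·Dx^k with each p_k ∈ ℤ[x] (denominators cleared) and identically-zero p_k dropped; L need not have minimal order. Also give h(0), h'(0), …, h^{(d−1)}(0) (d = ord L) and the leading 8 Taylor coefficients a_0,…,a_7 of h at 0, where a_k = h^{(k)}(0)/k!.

L = (91 + 384·x + 576·x^2) + (-12 - 36·x)·Dx + (4 + 24·x + 36·x^2)·Dx^2  (order 2).
h: a_k = 8, 12, -73, -165/2, 6337/48, 2341/32, -337609/5760, -259579/3840, …
ICs: h(0) = 8, h′(0) = 12.

f: a_k = 2, 3, -9/4, 27/8, -405/64, 1701/128, -15309/512, 72171/1024, …
g: a_k = 4, 0, -32, 0, 128/3, 0, -1024/45, 0, …
Sym-product of L_f,L_g gives L₀ (≤ ord 2).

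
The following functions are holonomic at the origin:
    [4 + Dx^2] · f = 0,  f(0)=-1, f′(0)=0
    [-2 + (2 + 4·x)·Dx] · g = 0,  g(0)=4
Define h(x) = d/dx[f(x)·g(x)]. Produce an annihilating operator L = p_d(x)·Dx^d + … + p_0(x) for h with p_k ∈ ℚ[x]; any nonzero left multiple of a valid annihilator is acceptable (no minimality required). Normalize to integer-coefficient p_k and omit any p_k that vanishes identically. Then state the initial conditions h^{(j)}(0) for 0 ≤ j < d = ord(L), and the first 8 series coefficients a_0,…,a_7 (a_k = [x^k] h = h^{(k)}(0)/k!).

L = (53 + 288·x + 544·x^2 + 512·x^3 + 256·x^4) + (-2 - 36·x - 96·x^2 - 64·x^3)·Dx + (7 + 44·x + 108·x^2 + 128·x^3 + 64·x^4)·Dx^2  (order 2).
h: a_k = -4, 20, 18, -50/3, -65/6, 349/30, -2807/180, 44047/1260, …
ICs: h(0) = -4, h′(0) = 20.

f: a_k = -1, 0, 2, 0, -2/3, 0, 4/45, 0, …
g: a_k = 4, 4, -2, 2, -5/2, 7/2, -21/4, 33/4, …
Product ⇒ symmetric product L₀, ord ≤ 2.
Differentiate: ansatz ord ≤ ord L₀ ⇒ L.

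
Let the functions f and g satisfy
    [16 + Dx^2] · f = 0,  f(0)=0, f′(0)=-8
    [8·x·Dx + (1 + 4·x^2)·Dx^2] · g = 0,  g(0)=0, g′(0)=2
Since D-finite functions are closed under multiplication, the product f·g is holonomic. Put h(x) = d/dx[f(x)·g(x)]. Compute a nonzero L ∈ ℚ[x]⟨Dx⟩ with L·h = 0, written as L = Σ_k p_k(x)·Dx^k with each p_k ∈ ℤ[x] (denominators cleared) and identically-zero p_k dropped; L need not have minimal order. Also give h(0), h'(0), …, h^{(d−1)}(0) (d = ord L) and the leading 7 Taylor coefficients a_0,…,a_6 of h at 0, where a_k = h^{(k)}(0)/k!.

f: a_k = 0, -8, 0, 64/3, 0, -256/15, 0, …
g: a_k = 0, 2, 0, -8/3, 0, 32/5, 0, …
h₀=f·g: eliminate ⇒ L₀, order ≤ 2·2.
h=h₀': d/dx-closure on L₀ ⇒ L.
L = (4096 + 58368·x^2 + 354304·x^4 + 983040·x^6 + 1867776·x^8 + 2621440·x^10 + 2097152·x^12) + (1984·x + 30208·x^3 + 158720·x^5 + 409600·x^7 + 655360·x^9 + 524288·x^11)·Dx + (336 + 5216·x^2 + 34560·x^4 + 114176·x^6 + 249856·x^8 + 360448·x^10 + 262144·x^12)·Dx^2 + (124·x + 1888·x^3 + 9920·x^5 + 25600·x^7 + 40960·x^9 + 32768·x^11)·Dx^3 + (5 + 98·x^2 + 776·x^4 + 3296·x^6 + 8320·x^8 + 12288·x^10 + 8192·x^12)·Dx^4  (order 4).
h: a_k = 0, -32, 0, 256, 0, -2560/3, 0, …
ICs: h(0) = 0, h′(0) = -32, h′′(0) = 0, h′′′(0) = 1536.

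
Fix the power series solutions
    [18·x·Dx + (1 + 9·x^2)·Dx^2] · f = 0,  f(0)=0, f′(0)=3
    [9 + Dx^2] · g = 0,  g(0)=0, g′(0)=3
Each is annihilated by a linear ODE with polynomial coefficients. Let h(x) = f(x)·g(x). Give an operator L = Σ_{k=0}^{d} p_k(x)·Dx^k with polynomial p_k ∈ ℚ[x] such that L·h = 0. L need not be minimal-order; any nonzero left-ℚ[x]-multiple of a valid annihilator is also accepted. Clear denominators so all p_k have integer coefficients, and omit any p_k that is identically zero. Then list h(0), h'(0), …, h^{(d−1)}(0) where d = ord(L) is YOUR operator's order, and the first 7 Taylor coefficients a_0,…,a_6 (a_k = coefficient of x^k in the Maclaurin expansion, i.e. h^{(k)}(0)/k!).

L = (810 + 18954·x^2 + 72171·x^4 + 236196·x^6 + 531441·x^8) + (972·x + 14580·x^3 + 78732·x^5 + 236196·x^7)·Dx + (108 + 2592·x^2 + 13122·x^4 + 52488·x^6 + 118098·x^8)·Dx^2 + (108·x + 1620·x^3 + 8748·x^5 + 26244·x^7)·Dx^3 + (2 + 54·x^2 + 567·x^4 + 2916·x^6 + 6561·x^8)·Dx^4  (order 4).
h: a_k = 0, 0, 9, 0, -81/2, 0, 1539/8, …
ICs: h(0) = 0, h′(0) = 0, h′′(0) = 18, h′′′(0) = 0.

f: a_k = 0, 3, 0, -9, 0, 243/5, 0, …
g: a_k = 0, 3, 0, -9/2, 0, 81/40, 0, …
h₀=f·g: eliminate ⇒ L₀, order ≤ 2·2.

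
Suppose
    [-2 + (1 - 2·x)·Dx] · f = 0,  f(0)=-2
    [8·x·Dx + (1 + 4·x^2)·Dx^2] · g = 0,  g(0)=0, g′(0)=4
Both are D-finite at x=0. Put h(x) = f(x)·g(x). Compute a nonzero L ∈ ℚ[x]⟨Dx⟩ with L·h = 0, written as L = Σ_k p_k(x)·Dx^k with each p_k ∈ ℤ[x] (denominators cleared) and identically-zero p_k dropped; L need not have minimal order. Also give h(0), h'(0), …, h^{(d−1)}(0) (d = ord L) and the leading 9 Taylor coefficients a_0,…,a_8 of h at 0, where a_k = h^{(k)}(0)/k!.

L = 16·x + (4 - 8·x + 32·x^2)·Dx + (-1 + 2·x - 4·x^2 + 8·x^3)·Dx^2  (order 2).
h: a_k = 0, -8, -16, -64/3, -128/3, -1664/15, -3328/15, -38912/105, -77824/105, …
ICs: h(0) = 0, h′(0) = -8.

f: a_k = -2, -4, -8, -16, -32, -64, -128, -256, -512, …
g: a_k = 0, 4, 0, -16/3, 0, 64/5, 0, -256/7, 0, …
h₀=f·g: eliminate ⇒ L₀, order ≤ 1·2.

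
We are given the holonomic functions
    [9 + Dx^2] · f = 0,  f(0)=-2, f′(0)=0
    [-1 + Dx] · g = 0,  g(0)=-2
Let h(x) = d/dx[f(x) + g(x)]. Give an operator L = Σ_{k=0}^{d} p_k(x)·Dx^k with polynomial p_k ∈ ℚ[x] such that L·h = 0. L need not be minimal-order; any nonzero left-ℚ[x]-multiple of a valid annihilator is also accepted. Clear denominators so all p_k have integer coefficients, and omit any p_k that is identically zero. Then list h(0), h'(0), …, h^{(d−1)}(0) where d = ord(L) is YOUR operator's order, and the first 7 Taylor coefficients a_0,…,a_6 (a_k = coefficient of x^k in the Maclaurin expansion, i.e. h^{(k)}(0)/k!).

L = 9 - 9·Dx + Dx^2 - Dx^3  (order 3).
h: a_k = -2, 16, -1, -82/3, -1/12, 182/15, -1/360, …
ICs: h(0) = -2, h′(0) = 16, h′′(0) = -2.

f: a_k = -2, 0, 9, 0, -27/4, 0, 81/40, …
g: a_k = -2, -2, -1, -1/3, -1/12, -1/60, -1/360, …
h₀=f+g: left-lcm gives L₀, ord ≤ 3.
Differentiate: ansatz ord ≤ ord L₀ ⇒ L.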